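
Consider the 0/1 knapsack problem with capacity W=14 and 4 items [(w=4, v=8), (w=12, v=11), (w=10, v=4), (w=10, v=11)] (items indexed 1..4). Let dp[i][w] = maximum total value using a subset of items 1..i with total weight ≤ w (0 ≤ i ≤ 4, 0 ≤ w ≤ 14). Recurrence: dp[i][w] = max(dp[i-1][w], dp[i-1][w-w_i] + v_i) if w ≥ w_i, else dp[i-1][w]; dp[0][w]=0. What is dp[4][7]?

i\w   0   1   2   3   4   5   6   7   8   9  10  11  12  13  14
  0   0   0   0   0   0   0   0   0   0   0   0   0   0   0   0
  1   0   0   0   0   8   8   8   8   8   8   8   8   8   8   8
  2   0   0   0   0   8   8   8   8   8   8   8   8  11  11  11
  3   0   0   0   0   8   8   8   8   8   8   8   8  11  11  12
  4   0   0   0   0   8   8   8   8   8   8  11  11  11  11  19

8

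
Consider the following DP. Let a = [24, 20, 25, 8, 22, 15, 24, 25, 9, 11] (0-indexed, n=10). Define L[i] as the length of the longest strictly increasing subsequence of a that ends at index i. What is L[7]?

4

   i    0    1    2    3    4    5    6    7    8    9
a[i]   24   20   25    8   22   15   24   25    9   11
L[i]    1    1    2    1    2    2    3    4    2    3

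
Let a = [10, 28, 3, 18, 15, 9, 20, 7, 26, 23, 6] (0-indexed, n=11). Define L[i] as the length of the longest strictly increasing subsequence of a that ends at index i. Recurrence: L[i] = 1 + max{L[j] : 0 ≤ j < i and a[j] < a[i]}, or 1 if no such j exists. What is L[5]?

2

   i    0    1    2    3    4    5    6    7    8    9   10
a[i]   10   28    3   18   15    9   20    7   26   23    6
L[i]    1    2    1    2    2    2    3    2    4    4    2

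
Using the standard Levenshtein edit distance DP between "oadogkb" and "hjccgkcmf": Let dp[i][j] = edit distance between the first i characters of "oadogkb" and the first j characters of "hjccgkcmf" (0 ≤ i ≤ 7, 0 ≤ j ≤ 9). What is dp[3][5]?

5

   ''  h  j  c  c  g  k  c  m  f
''  0  1  2  3  4  5  6  7  8  9
 o  1  1  2  3  4  5  6  7  8  9
 a  2  2  2  3  4  5  6  7  8  9
 d  3  3  3  3  4  5  6  7  8  9
 o  4  4  4  4  4  5  6  7  8  9
 g  5  5  5  5  5  4  5  6  7  8
 k  6  6  6  6  6  5  4  5  6  7
 b  7  7  7  7  7  6  5  5  6  7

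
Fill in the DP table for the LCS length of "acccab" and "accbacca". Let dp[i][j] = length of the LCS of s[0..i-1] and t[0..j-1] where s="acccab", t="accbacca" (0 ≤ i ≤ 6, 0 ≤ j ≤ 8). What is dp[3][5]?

3

   ''  a  c  c  b  a  c  c  a
''  0  0  0  0  0  0  0  0  0
 a  0  1  1  1  1  1  1  1  1
 c  0  1  2  2  2  2  2  2  2
 c  0  1  2  3  3  3  3  3  3
 c  0  1  2  3  3  3  4  4  4
 a  0  1  2  3  3  4  4  4  5
 b  0  1  2  3  4  4  4  4  5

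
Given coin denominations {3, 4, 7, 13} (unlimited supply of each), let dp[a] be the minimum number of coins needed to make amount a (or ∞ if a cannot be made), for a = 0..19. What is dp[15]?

3

 a  0  1  2  3  4  5  6  7  8  9 10 11 12 13 14 15 16 17 18 19
dp  0  -  -  1  1  -  2  1  2  3  2  2  3  1  2  3  2  2  3  3
(- denotes ∞ / unreachable)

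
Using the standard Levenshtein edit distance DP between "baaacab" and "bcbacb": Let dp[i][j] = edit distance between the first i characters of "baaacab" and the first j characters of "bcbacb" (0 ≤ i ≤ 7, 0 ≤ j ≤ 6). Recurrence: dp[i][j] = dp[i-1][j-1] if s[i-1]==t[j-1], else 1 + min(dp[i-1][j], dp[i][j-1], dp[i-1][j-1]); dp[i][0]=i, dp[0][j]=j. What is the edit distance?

   ''  b  c  b  a  c  b
''  0  1  2  3  4  5  6
 b  1  0  1  2  3  4  5
 a  2  1  1  2  2  3  4
 a  3  2  2  2  2  3  4
 a  4  3  3  3  2  3  4
 c  5  4  3  4  3  2  3
 a  6  5  4  4  4  3  3
 b  7  6  5  4  5  4  3

3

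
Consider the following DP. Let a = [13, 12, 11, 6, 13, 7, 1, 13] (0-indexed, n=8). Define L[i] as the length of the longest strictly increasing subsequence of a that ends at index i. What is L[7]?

   i    0    1    2    3    4    5    6    7
a[i]   13   12   11    6   13    7    1   13
L[i]    1    1    1    1    2    2    1    3

3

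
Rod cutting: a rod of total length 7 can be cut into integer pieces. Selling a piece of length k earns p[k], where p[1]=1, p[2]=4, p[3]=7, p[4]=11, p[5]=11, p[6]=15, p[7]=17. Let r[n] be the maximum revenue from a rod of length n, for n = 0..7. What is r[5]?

   n    0    1    2    3    4    5    6    7
r[n]    0    1    4    7   11   12   15   18

12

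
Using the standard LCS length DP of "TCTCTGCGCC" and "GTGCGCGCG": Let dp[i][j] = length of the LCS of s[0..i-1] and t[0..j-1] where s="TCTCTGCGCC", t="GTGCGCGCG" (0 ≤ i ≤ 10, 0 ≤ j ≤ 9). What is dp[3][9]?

2

   ''  G  T  G  C  G  C  G  C  G
''  0  0  0  0  0  0  0  0  0  0
 T  0  0  1  1  1  1  1  1  1  1
 C  0  0  1  1  2  2  2  2  2  2
 T  0  0  1  1  2  2  2  2  2  2
 C  0  0  1  1  2  2  3  3  3  3
 T  0  0  1  1  2  2  3  3  3  3
 G  0  1  1  2  2  3  3  4  4  4
 C  0  1  1  2  3  3  4  4  5  5
 G  0  1  1  2  3  4  4  5  5  6
 C  0  1  1  2  3  4  5  5  6  6
 C  0  1  1  2  3  4  5  5  6  6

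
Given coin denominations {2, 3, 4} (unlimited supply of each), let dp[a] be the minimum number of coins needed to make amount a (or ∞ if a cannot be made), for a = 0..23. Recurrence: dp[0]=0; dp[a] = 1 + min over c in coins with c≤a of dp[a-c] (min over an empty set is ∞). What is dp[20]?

 a  0  1  2  3  4  5  6  7  8  9 10 11 12 13 14 15 16 17 18 19 20 21 22 23
dp  0  -  1  1  1  2  2  2  2  3  3  3  3  4  4  4  4  5  5  5  5  6  6  6
(- denotes ∞ / unreachable)

5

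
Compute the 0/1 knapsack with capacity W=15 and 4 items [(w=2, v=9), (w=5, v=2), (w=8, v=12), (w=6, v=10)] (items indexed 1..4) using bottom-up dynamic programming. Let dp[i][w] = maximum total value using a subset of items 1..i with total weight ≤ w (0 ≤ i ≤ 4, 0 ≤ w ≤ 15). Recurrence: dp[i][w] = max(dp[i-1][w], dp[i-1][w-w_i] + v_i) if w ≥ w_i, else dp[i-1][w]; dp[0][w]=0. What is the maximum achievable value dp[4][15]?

i\w   0   1   2   3   4   5   6   7   8   9  10  11  12  13  14  15
  0   0   0   0   0   0   0   0   0   0   0   0   0   0   0   0   0
  1   0   0   9   9   9   9   9   9   9   9   9   9   9   9   9   9
  2   0   0   9   9   9   9   9  11  11  11  11  11  11  11  11  11
  3   0   0   9   9   9   9   9  11  12  12  21  21  21  21  21  23
  4   0   0   9   9   9   9  10  11  19  19  21  21  21  21  22  23

23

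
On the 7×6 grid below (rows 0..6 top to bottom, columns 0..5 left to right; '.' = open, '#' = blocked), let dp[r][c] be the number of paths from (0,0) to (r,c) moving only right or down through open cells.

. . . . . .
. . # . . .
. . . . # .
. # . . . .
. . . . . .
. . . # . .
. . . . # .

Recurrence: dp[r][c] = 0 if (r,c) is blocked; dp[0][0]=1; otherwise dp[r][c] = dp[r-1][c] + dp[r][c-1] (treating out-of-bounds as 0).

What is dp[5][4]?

r\c   0   1   2   3   4   5
  0   1   1   1   1   1   1
  1   1   2   0   1   2   3
  2   1   3   3   4   0   3
  3   1   0   3   7   7  10
  4   1   1   4  11  18  28
  5   1   2   6   0  18  46
  6   1   3   9   9   0  46

18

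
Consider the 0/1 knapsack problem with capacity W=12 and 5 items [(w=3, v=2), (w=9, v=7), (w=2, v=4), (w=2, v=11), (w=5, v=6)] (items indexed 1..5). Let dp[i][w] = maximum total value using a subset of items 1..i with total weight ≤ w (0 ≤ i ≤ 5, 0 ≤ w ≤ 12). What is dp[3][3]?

i\w   0   1   2   3   4   5   6   7   8   9  10  11  12
  0   0   0   0   0   0   0   0   0   0   0   0   0   0
  1   0   0   0   2   2   2   2   2   2   2   2   2   2
  2   0   0   0   2   2   2   2   2   2   7   7   7   9
  3   0   0   4   4   4   6   6   6   6   7   7  11  11
  4   0   0  11  11  15  15  15  17  17  17  17  18  18
  5   0   0  11  11  15  15  15  17  17  21  21  21  23

4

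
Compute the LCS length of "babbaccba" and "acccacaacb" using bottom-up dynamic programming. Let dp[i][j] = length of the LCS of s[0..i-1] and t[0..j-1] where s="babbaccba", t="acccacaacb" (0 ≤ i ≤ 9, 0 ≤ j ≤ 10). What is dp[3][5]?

   ''  a  c  c  c  a  c  a  a  c  b
''  0  0  0  0  0  0  0  0  0  0  0
 b  0  0  0  0  0  0  0  0  0  0  1
 a  0  1  1  1  1  1  1  1  1  1  1
 b  0  1  1  1  1  1  1  1  1  1  2
 b  0  1  1  1  1  1  1  1  1  1  2
 a  0  1  1  1  1  2  2  2  2  2  2
 c  0  1  2  2  2  2  3  3  3  3  3
 c  0  1  2  3  3  3  3  3  3  4  4
 b  0  1  2  3  3  3  3  3  3  4  5
 a  0  1  2  3  3  4  4  4  4  4  5

1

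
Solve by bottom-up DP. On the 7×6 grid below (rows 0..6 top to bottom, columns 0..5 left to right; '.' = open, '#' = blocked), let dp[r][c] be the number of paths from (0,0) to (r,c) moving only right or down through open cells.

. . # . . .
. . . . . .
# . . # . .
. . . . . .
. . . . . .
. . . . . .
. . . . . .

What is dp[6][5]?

162

r\c   0   1   2   3   4   5
  0   1   1   0   0   0   0
  1   1   2   2   2   2   2
  2   0   2   4   0   2   4
  3   0   2   6   6   8  12
  4   0   2   8  14  22  34
  5   0   2  10  24  46  80
  6   0   2  12  36  82 162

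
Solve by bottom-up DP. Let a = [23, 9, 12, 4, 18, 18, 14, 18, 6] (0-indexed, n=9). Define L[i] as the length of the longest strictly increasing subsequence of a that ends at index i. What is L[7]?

   i    0    1    2    3    4    5    6    7    8
a[i]   23    9   12    4   18   18   14   18    6
L[i]    1    1    2    1    3    3    3    4    2

4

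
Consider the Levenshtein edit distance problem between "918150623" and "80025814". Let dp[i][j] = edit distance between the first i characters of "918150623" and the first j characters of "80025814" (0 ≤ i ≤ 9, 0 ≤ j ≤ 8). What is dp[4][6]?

6

   ''  8  0  0  2  5  8  1  4
''  0  1  2  3  4  5  6  7  8
 9  1  1  2  3  4  5  6  7  8
 1  2  2  2  3  4  5  6  6  7
 8  3  2  3  3  4  5  5  6  7
 1  4  3  3  4  4  5  6  5  6
 5  5  4  4  4  5  4  5  6  6
 0  6  5  4  4  5  5  5  6  7
 6  7  6  5  5  5  6  6  6  7
 2  8  7  6  6  5  6  7  7  7
 3  9  8  7  7  6  6  7  8  8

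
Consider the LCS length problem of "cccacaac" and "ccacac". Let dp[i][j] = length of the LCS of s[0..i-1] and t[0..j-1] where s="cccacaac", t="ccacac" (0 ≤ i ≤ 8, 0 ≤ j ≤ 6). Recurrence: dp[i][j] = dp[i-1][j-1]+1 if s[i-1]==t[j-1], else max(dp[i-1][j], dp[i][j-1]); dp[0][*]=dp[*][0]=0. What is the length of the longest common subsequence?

6

   ''  c  c  a  c  a  c
''  0  0  0  0  0  0  0
 c  0  1  1  1  1  1  1
 c  0  1  2  2  2  2  2
 c  0  1  2  2  3  3  3
 a  0  1  2  3  3  4  4
 c  0  1  2  3  4  4  5
 a  0  1  2  3  4  5  5
 a  0  1  2  3  4  5  5
 c  0  1  2  3  4  5  6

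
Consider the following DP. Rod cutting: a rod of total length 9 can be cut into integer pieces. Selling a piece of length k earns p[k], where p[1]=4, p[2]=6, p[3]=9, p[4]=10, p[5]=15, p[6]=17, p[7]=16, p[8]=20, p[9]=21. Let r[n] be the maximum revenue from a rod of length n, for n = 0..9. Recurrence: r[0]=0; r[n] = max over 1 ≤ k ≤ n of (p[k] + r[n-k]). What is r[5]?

20

   n    0    1    2    3    4    5    6    7    8    9
r[n]    0    4    8   12   16   20   24   28   32   36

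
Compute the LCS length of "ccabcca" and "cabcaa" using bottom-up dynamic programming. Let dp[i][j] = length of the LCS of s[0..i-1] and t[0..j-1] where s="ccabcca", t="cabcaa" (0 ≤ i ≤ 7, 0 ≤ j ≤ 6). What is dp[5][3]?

3

   ''  c  a  b  c  a  a
''  0  0  0  0  0  0  0
 c  0  1  1  1  1  1  1
 c  0  1  1  1  2  2  2
 a  0  1  2  2  2  3  3
 b  0  1  2  3  3  3  3
 c  0  1  2  3  4  4  4
 c  0  1  2  3  4  4  4
 a  0  1  2  3  4  5  5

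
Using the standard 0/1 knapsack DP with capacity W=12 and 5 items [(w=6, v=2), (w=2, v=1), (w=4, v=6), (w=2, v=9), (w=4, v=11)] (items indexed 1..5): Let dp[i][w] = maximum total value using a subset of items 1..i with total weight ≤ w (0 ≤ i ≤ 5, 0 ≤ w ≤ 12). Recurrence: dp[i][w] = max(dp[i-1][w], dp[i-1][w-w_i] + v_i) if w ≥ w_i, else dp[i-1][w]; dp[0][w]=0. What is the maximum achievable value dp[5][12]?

27

i\w   0   1   2   3   4   5   6   7   8   9  10  11  12
  0   0   0   0   0   0   0   0   0   0   0   0   0   0
  1   0   0   0   0   0   0   2   2   2   2   2   2   2
  2   0   0   1   1   1   1   2   2   3   3   3   3   3
  3   0   0   1   1   6   6   7   7   7   7   8   8   9
  4   0   0   9   9  10  10  15  15  16  16  16  16  17
  5   0   0   9   9  11  11  20  20  21  21  26  26  27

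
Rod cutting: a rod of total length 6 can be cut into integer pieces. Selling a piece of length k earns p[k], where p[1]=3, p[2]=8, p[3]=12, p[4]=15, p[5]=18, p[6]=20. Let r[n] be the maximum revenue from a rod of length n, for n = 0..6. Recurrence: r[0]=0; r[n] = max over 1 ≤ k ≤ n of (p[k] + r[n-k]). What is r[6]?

24

   n    0    1    2    3    4    5    6
r[n]    0    3    8   12   16   20   24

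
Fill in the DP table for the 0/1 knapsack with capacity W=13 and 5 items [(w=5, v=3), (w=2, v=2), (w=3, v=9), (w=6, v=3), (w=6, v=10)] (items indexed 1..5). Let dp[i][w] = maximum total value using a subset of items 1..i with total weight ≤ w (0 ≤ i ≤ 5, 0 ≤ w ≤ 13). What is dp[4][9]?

i\w   0   1   2   3   4   5   6   7   8   9  10  11  12  13
  0   0   0   0   0   0   0   0   0   0   0   0   0   0   0
  1   0   0   0   0   0   3   3   3   3   3   3   3   3   3
  2   0   0   2   2   2   3   3   5   5   5   5   5   5   5
  3   0   0   2   9   9  11  11  11  12  12  14  14  14  14
  4   0   0   2   9   9  11  11  11  12  12  14  14  14  14
  5   0   0   2   9   9  11  11  11  12  19  19  21  21  21

12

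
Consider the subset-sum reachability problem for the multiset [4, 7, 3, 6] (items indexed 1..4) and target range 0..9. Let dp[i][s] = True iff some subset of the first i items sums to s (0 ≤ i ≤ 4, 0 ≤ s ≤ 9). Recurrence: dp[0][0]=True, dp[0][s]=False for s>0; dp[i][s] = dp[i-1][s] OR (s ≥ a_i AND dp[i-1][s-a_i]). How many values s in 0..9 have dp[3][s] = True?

4

i\s   0   1   2   3   4   5   6   7   8   9
  0   T   F   F   F   F   F   F   F   F   F
  1   T   F   F   F   T   F   F   F   F   F
  2   T   F   F   F   T   F   F   T   F   F
  3   T   F   F   T   T   F   F   T   F   F
  4   T   F   F   T   T   F   T   T   F   T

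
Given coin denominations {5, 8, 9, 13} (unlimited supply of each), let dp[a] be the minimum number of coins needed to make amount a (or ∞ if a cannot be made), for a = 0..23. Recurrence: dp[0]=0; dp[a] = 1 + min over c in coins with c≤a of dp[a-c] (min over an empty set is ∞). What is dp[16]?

 a  0  1  2  3  4  5  6  7  8  9 10 11 12 13 14 15 16 17 18 19 20 21 22 23
dp  0  -  -  -  -  1  -  -  1  1  2  -  -  1  2  3  2  2  2  3  4  2  2  3
(- denotes ∞ / unreachable)

2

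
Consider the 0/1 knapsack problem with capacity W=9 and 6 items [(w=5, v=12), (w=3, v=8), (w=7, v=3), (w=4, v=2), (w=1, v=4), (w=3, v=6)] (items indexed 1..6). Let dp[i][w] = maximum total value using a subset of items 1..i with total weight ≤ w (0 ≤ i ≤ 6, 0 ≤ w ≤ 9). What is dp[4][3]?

8

i\w   0   1   2   3   4   5   6   7   8   9
  0   0   0   0   0   0   0   0   0   0   0
  1   0   0   0   0   0  12  12  12  12  12
  2   0   0   0   8   8  12  12  12  20  20
  3   0   0   0   8   8  12  12  12  20  20
  4   0   0   0   8   8  12  12  12  20  20
  5   0   4   4   8  12  12  16  16  20  24
  6   0   4   4   8  12  12  16  18  20  24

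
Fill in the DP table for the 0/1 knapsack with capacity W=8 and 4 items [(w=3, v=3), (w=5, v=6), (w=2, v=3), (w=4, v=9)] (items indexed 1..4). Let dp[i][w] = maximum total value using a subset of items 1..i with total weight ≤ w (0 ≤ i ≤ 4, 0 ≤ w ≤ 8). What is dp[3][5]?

6

i\w   0   1   2   3   4   5   6   7   8
  0   0   0   0   0   0   0   0   0   0
  1   0   0   0   3   3   3   3   3   3
  2   0   0   0   3   3   6   6   6   9
  3   0   0   3   3   3   6   6   9   9
  4   0   0   3   3   9   9  12  12  12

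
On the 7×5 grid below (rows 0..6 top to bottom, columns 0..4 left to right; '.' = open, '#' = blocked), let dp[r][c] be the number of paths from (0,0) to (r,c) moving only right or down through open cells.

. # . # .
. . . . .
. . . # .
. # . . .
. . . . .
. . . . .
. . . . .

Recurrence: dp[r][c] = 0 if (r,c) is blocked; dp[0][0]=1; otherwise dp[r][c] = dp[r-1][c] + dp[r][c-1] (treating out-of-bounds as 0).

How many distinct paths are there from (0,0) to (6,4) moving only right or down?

r\c   0   1   2   3   4
  0   1   0   0   0   0
  1   1   1   1   1   1
  2   1   2   3   0   1
  3   1   0   3   3   4
  4   1   1   4   7  11
  5   1   2   6  13  24
  6   1   3   9  22  46

46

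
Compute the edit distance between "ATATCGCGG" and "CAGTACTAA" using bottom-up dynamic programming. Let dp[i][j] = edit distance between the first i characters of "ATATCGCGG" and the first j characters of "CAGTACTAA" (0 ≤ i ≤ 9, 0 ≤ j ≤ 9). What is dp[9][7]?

   ''  C  A  G  T  A  C  T  A  A
''  0  1  2  3  4  5  6  7  8  9
 A  1  1  1  2  3  4  5  6  7  8
 T  2  2  2  2  2  3  4  5  6  7
 A  3  3  2  3  3  2  3  4  5  6
 T  4  4  3  3  3  3  3  3  4  5
 C  5  4  4  4  4  4  3  4  4  5
 G  6  5  5  4  5  5  4  4  5  5
 C  7  6  6  5  5  6  5  5  5  6
 G  8  7  7  6  6  6  6  6  6  6
 G  9  8  8  7  7  7  7  7  7  7

7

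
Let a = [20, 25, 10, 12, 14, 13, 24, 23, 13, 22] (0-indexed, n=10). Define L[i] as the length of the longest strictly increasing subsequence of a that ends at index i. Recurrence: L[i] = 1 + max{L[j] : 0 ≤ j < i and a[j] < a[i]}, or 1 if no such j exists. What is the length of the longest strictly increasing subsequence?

4

   i    0    1    2    3    4    5    6    7    8    9
a[i]   20   25   10   12   14   13   24   23   13   22
L[i]    1    2    1    2    3    3    4    4    3    4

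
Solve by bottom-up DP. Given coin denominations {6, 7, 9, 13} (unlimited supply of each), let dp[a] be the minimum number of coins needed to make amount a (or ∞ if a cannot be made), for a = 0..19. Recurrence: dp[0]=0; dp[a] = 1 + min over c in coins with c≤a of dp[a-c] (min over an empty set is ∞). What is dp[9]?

 a  0  1  2  3  4  5  6  7  8  9 10 11 12 13 14 15 16 17 18 19
dp  0  -  -  -  -  -  1  1  -  1  -  -  2  1  2  2  2  -  2  2
(- denotes ∞ / unreachable)

1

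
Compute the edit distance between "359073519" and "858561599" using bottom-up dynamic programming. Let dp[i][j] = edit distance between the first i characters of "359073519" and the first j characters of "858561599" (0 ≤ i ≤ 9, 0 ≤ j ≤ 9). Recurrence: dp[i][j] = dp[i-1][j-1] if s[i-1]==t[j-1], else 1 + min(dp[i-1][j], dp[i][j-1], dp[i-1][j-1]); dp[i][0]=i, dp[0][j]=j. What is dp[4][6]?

5

   ''  8  5  8  5  6  1  5  9  9
''  0  1  2  3  4  5  6  7  8  9
 3  1  1  2  3  4  5  6  7  8  9
 5  2  2  1  2  3  4  5  6  7  8
 9  3  3  2  2  3  4  5  6  6  7
 0  4  4  3  3  3  4  5  6  7  7
 7  5  5  4  4  4  4  5  6  7  8
 3  6  6  5  5  5  5  5  6  7  8
 5  7  7  6  6  5  6  6  5  6  7
 1  8  8  7  7  6  6  6  6  6  7
 9  9  9  8  8  7  7  7  7  6  6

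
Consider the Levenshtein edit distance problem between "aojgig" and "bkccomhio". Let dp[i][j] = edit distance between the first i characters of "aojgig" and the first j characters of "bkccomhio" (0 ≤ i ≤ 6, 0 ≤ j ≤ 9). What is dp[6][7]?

   ''  b  k  c  c  o  m  h  i  o
''  0  1  2  3  4  5  6  7  8  9
 a  1  1  2  3  4  5  6  7  8  9
 o  2  2  2  3  4  4  5  6  7  8
 j  3  3  3  3  4  5  5  6  7  8
 g  4  4  4  4  4  5  6  6  7  8
 i  5  5  5  5  5  5  6  7  6  7
 g  6  6  6  6  6  6  6  7  7  7

7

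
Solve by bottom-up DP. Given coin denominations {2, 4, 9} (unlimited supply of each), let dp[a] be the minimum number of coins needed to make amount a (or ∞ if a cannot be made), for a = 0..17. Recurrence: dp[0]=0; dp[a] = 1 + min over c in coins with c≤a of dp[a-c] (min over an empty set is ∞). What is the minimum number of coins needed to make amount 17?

 a  0  1  2  3  4  5  6  7  8  9 10 11 12 13 14 15 16 17
dp  0  -  1  -  1  -  2  -  2  1  3  2  3  2  4  3  4  3
(- denotes ∞ / unreachable)

3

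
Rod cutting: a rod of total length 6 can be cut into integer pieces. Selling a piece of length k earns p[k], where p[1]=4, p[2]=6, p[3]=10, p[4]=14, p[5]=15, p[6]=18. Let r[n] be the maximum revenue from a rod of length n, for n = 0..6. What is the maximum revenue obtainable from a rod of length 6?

   n    0    1    2    3    4    5    6
r[n]    0    4    8   12   16   20   24

24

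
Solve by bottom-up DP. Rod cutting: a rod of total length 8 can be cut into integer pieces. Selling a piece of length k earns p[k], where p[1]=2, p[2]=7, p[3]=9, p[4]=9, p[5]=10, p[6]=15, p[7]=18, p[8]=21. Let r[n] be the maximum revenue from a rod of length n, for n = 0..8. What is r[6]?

21

   n    0    1    2    3    4    5    6    7    8
r[n]    0    2    7    9   14   16   21   23   28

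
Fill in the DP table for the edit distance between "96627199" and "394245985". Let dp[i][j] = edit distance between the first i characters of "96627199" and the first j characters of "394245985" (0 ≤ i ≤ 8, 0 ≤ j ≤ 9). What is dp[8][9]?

7

   ''  3  9  4  2  4  5  9  8  5
''  0  1  2  3  4  5  6  7  8  9
 9  1  1  1  2  3  4  5  6  7  8
 6  2  2  2  2  3  4  5  6  7  8
 6  3  3  3  3  3  4  5  6  7  8
 2  4  4  4  4  3  4  5  6  7  8
 7  5  5  5  5  4  4  5  6  7  8
 1  6  6  6  6  5  5  5  6  7  8
 9  7  7  6  7  6  6  6  5  6  7
 9  8  8  7  7  7  7  7  6  6  7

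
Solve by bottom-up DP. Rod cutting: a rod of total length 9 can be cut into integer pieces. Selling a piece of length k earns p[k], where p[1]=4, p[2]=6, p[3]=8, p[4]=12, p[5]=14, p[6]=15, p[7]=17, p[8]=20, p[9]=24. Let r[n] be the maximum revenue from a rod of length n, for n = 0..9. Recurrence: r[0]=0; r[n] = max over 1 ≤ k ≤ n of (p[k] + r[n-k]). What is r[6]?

   n    0    1    2    3    4    5    6    7    8    9
r[n]    0    4    8   12   16   20   24   28   32   36

24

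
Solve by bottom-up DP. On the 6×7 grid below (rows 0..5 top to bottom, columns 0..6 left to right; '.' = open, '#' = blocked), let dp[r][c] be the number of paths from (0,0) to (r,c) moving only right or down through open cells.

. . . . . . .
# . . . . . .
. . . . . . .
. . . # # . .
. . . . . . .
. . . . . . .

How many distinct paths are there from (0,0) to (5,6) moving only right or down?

r\c   0   1   2   3   4   5   6
  0   1   1   1   1   1   1   1
  1   0   1   2   3   4   5   6
  2   0   1   3   6  10  15  21
  3   0   1   4   0   0  15  36
  4   0   1   5   5   5  20  56
  5   0   1   6  11  16  36  92

92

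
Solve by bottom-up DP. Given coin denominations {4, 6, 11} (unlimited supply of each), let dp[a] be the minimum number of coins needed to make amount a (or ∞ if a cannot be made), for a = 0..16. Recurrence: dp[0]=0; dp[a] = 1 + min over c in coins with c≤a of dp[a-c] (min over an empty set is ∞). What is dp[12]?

2

 a  0  1  2  3  4  5  6  7  8  9 10 11 12 13 14 15 16
dp  0  -  -  -  1  -  1  -  2  -  2  1  2  -  3  2  3
(- denotes ∞ / unreachable)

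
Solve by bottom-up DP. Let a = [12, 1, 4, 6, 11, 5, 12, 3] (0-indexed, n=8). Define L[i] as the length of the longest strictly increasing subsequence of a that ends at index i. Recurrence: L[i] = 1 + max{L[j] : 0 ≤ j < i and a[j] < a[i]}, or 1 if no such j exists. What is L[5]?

3

   i    0    1    2    3    4    5    6    7
a[i]   12    1    4    6   11    5   12    3
L[i]    1    1    2    3    4    3    5    2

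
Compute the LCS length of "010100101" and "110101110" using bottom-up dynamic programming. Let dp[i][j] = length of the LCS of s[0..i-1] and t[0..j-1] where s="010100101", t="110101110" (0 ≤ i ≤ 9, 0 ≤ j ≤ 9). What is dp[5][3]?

   ''  1  1  0  1  0  1  1  1  0
''  0  0  0  0  0  0  0  0  0  0
 0  0  0  0  1  1  1  1  1  1  1
 1  0  1  1  1  2  2  2  2  2  2
 0  0  1  1  2  2  3  3  3  3  3
 1  0  1  2  2  3  3  4  4  4  4
 0  0  1  2  3  3  4  4  4  4  5
 0  0  1  2  3  3  4  4  4  4  5
 1  0  1  2  3  4  4  5  5  5  5
 0  0  1  2  3  4  5  5  5  5  6
 1  0  1  2  3  4  5  6  6  6  6

3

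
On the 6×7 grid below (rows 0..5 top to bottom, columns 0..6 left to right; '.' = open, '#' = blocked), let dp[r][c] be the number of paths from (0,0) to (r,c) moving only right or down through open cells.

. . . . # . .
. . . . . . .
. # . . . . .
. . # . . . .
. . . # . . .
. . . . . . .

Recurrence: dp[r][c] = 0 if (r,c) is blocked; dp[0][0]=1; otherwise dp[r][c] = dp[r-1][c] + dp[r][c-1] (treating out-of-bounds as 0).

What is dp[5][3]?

r\c   0   1   2   3   4   5   6
  0   1   1   1   1   0   0   0
  1   1   2   3   4   4   4   4
  2   1   0   3   7  11  15  19
  3   1   1   0   7  18  33  52
  4   1   2   2   0  18  51 103
  5   1   3   5   5  23  74 177

5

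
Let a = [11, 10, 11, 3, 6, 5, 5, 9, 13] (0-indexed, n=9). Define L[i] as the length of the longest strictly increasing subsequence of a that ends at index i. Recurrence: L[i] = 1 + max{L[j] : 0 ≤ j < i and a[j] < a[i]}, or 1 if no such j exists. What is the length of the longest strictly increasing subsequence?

4

   i    0    1    2    3    4    5    6    7    8
a[i]   11   10   11    3    6    5    5    9   13
L[i]    1    1    2    1    2    2    2    3    4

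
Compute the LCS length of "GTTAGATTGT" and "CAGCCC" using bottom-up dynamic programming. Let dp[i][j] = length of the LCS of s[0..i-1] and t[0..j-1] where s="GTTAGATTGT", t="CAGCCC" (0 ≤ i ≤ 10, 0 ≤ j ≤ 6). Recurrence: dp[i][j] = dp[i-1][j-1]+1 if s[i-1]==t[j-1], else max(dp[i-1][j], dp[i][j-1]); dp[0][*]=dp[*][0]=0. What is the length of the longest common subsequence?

   ''  C  A  G  C  C  C
''  0  0  0  0  0  0  0
 G  0  0  0  1  1  1  1
 T  0  0  0  1  1  1  1
 T  0  0  0  1  1  1  1
 A  0  0  1  1  1  1  1
 G  0  0  1  2  2  2  2
 A  0  0  1  2  2  2  2
 T  0  0  1  2  2  2  2
 T  0  0  1  2  2  2  2
 G  0  0  1  2  2  2  2
 T  0  0  1  2  2  2  2

2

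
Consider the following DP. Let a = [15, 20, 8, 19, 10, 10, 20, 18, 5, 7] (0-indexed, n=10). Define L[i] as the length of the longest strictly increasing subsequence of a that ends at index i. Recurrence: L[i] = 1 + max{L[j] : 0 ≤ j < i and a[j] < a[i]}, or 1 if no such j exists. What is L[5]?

2

   i    0    1    2    3    4    5    6    7    8    9
a[i]   15   20    8   19   10   10   20   18    5    7
L[i]    1    2    1    2    2    2    3    3    1    2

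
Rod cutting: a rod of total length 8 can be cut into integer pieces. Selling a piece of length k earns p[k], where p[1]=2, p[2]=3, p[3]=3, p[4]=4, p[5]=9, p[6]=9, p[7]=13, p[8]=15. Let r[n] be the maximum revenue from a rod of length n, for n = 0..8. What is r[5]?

10

   n    0    1    2    3    4    5    6    7    8
r[n]    0    2    4    6    8   10   12   14   16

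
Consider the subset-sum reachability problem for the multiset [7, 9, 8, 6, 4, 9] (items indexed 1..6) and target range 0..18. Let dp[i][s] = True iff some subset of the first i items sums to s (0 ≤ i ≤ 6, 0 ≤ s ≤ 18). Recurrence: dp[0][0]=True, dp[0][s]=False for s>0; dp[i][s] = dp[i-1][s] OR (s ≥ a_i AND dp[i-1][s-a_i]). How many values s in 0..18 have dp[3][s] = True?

i\s   0   1   2   3   4   5   6   7   8   9  10  11  12  13  14  15  16  17  18
  0   T   F   F   F   F   F   F   F   F   F   F   F   F   F   F   F   F   F   F
  1   T   F   F   F   F   F   F   T   F   F   F   F   F   F   F   F   F   F   F
  2   T   F   F   F   F   F   F   T   F   T   F   F   F   F   F   F   T   F   F
  3   T   F   F   F   F   F   F   T   T   T   F   F   F   F   F   T   T   T   F
  4   T   F   F   F   F   F   T   T   T   T   F   F   F   T   T   T   T   T   F
  5   T   F   F   F   T   F   T   T   T   T   T   T   T   T   T   T   T   T   T
  6   T   F   F   F   T   F   T   T   T   T   T   T   T   T   T   T   T   T   T

7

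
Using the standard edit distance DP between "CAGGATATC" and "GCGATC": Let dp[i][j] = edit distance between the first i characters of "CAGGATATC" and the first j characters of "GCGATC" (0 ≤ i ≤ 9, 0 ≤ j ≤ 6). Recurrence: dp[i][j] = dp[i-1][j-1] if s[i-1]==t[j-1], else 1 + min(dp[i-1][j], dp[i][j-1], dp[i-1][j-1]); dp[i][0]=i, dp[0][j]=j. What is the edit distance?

5

   ''  G  C  G  A  T  C
''  0  1  2  3  4  5  6
 C  1  1  1  2  3  4  5
 A  2  2  2  2  2  3  4
 G  3  2  3  2  3  3  4
 G  4  3  3  3  3  4  4
 A  5  4  4  4  3  4  5
 T  6  5  5  5  4  3  4
 A  7  6  6  6  5  4  4
 T  8  7  7  7  6  5  5
 C  9  8  7  8  7  6  5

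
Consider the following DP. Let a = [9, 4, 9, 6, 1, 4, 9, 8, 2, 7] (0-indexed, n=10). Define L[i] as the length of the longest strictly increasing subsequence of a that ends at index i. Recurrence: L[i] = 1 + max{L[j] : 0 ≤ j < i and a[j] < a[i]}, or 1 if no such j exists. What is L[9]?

   i    0    1    2    3    4    5    6    7    8    9
a[i]    9    4    9    6    1    4    9    8    2    7
L[i]    1    1    2    2    1    2    3    3    2    3

3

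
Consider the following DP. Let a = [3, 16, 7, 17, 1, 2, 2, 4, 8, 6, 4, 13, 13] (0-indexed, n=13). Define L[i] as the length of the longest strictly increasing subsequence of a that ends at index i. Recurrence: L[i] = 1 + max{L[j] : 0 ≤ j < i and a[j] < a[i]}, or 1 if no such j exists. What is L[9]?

   i    0    1    2    3    4    5    6    7    8    9   10   11   12
a[i]    3   16    7   17    1    2    2    4    8    6    4   13   13
L[i]    1    2    2    3    1    2    2    3    4    4    3    5    5

4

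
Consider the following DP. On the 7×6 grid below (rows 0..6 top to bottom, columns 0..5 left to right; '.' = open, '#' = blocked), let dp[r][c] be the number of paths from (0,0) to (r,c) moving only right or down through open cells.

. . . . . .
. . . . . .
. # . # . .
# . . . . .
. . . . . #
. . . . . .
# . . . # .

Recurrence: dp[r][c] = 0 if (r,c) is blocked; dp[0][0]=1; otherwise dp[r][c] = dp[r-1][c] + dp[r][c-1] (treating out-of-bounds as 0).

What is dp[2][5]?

r\c   0   1   2   3   4   5
  0   1   1   1   1   1   1
  1   1   2   3   4   5   6
  2   1   0   3   0   5  11
  3   0   0   3   3   8  19
  4   0   0   3   6  14   0
  5   0   0   3   9  23  23
  6   0   0   3  12   0  23

11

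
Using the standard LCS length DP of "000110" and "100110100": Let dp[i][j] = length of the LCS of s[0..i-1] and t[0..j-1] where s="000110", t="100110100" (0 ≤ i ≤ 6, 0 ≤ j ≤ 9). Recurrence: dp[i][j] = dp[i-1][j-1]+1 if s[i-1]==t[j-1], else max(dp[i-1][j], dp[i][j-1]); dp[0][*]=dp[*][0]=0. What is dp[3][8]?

3

   ''  1  0  0  1  1  0  1  0  0
''  0  0  0  0  0  0  0  0  0  0
 0  0  0  1  1  1  1  1  1  1  1
 0  0  0  1  2  2  2  2  2  2  2
 0  0  0  1  2  2  2  3  3  3  3
 1  0  1  1  2  3  3  3  4  4  4
 1  0  1  1  2  3  4  4  4  4  4
 0  0  1  2  2  3  4  5  5  5  5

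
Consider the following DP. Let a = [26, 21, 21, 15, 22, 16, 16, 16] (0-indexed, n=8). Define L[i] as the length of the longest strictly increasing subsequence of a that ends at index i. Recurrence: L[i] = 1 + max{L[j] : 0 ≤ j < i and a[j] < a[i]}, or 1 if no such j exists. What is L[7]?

2

   i    0    1    2    3    4    5    6    7
a[i]   26   21   21   15   22   16   16   16
L[i]    1    1    1    1    2    2    2    2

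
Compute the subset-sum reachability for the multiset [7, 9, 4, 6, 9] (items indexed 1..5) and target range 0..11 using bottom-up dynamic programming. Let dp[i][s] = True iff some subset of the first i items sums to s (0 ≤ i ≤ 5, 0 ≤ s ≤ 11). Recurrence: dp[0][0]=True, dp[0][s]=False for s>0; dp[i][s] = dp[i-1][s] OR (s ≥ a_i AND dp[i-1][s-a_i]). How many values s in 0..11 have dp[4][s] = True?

i\s   0   1   2   3   4   5   6   7   8   9  10  11
  0   T   F   F   F   F   F   F   F   F   F   F   F
  1   T   F   F   F   F   F   F   T   F   F   F   F
  2   T   F   F   F   F   F   F   T   F   T   F   F
  3   T   F   F   F   T   F   F   T   F   T   F   T
  4   T   F   F   F   T   F   T   T   F   T   T   T
  5   T   F   F   F   T   F   T   T   F   T   T   T

7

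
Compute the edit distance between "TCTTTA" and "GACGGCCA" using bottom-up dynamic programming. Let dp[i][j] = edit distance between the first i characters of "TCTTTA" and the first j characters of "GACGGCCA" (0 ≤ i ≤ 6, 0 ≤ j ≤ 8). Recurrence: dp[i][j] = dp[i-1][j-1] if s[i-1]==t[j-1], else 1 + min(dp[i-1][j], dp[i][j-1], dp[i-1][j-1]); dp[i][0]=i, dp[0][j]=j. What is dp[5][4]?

5

   ''  G  A  C  G  G  C  C  A
''  0  1  2  3  4  5  6  7  8
 T  1  1  2  3  4  5  6  7  8
 C  2  2  2  2  3  4  5  6  7
 T  3  3  3  3  3  4  5  6  7
 T  4  4  4  4  4  4  5  6  7
 T  5  5  5  5  5  5  5  6  7
 A  6  6  5  6  6  6  6  6  6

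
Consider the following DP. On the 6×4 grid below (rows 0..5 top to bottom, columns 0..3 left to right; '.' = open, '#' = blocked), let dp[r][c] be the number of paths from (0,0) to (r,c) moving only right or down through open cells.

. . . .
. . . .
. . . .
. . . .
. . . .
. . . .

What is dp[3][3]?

20

r\c   0   1   2   3
  0   1   1   1   1
  1   1   2   3   4
  2   1   3   6  10
  3   1   4  10  20
  4   1   5  15  35
  5   1   6  21  56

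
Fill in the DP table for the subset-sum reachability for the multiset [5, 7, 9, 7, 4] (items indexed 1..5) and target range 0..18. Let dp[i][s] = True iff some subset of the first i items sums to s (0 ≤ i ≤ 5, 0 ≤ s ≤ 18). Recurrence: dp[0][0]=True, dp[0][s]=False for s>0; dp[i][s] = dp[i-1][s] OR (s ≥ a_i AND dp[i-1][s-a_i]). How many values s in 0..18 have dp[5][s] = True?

11

i\s   0   1   2   3   4   5   6   7   8   9  10  11  12  13  14  15  16  17  18
  0   T   F   F   F   F   F   F   F   F   F   F   F   F   F   F   F   F   F   F
  1   T   F   F   F   F   T   F   F   F   F   F   F   F   F   F   F   F   F   F
  2   T   F   F   F   F   T   F   T   F   F   F   F   T   F   F   F   F   F   F
  3   T   F   F   F   F   T   F   T   F   T   F   F   T   F   T   F   T   F   F
  4   T   F   F   F   F   T   F   T   F   T   F   F   T   F   T   F   T   F   F
  5   T   F   F   F   T   T   F   T   F   T   F   T   T   T   T   F   T   F   T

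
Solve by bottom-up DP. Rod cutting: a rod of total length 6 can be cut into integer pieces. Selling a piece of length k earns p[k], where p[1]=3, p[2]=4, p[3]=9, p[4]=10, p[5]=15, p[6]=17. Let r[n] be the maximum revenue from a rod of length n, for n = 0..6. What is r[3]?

   n    0    1    2    3    4    5    6
r[n]    0    3    6    9   12   15   18

9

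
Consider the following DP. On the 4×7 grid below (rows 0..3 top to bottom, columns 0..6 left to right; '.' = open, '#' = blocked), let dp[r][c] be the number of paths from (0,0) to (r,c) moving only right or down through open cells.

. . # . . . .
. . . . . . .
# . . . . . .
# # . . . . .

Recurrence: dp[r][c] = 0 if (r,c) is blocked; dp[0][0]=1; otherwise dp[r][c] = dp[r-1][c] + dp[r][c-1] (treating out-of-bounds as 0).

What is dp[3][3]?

10

r\c   0   1   2   3   4   5   6
  0   1   1   0   0   0   0   0
  1   1   2   2   2   2   2   2
  2   0   2   4   6   8  10  12
  3   0   0   4  10  18  28  40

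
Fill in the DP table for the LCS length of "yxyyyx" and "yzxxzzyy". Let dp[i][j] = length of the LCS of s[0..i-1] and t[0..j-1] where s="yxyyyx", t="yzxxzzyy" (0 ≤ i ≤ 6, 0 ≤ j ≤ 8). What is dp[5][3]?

2

   ''  y  z  x  x  z  z  y  y
''  0  0  0  0  0  0  0  0  0
 y  0  1  1  1  1  1  1  1  1
 x  0  1  1  2  2  2  2  2  2
 y  0  1  1  2  2  2  2  3  3
 y  0  1  1  2  2  2  2  3  4
 y  0  1  1  2  2  2  2  3  4
 x  0  1  1  2  3  3  3  3  4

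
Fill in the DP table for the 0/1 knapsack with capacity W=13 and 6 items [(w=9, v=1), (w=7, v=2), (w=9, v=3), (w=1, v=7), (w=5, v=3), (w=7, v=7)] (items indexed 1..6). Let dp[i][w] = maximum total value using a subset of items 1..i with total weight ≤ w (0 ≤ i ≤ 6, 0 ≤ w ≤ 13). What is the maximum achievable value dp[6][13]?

17

i\w   0   1   2   3   4   5   6   7   8   9  10  11  12  13
  0   0   0   0   0   0   0   0   0   0   0   0   0   0   0
  1   0   0   0   0   0   0   0   0   0   1   1   1   1   1
  2   0   0   0   0   0   0   0   2   2   2   2   2   2   2
  3   0   0   0   0   0   0   0   2   2   3   3   3   3   3
  4   0   7   7   7   7   7   7   7   9   9  10  10  10  10
  5   0   7   7   7   7   7  10  10  10  10  10  10  10  12
  6   0   7   7   7   7   7  10  10  14  14  14  14  14  17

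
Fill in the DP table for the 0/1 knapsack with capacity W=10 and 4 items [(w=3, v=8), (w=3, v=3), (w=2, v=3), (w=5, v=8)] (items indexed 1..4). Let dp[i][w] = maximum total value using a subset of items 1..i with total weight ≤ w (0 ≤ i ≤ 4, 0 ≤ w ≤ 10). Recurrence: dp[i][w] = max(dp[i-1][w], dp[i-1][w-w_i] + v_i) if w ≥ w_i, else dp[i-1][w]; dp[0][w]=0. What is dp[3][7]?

11

i\w   0   1   2   3   4   5   6   7   8   9  10
  0   0   0   0   0   0   0   0   0   0   0   0
  1   0   0   0   8   8   8   8   8   8   8   8
  2   0   0   0   8   8   8  11  11  11  11  11
  3   0   0   3   8   8  11  11  11  14  14  14
  4   0   0   3   8   8  11  11  11  16  16  19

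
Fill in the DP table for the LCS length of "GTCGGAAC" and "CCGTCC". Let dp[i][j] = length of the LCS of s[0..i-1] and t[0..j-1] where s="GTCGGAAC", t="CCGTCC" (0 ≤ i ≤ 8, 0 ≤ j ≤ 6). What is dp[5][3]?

2

   ''  C  C  G  T  C  C
''  0  0  0  0  0  0  0
 G  0  0  0  1  1  1  1
 T  0  0  0  1  2  2  2
 C  0  1  1  1  2  3  3
 G  0  1  1  2  2  3  3
 G  0  1  1  2  2  3  3
 A  0  1  1  2  2  3  3
 A  0  1  1  2  2  3  3
 C  0  1  2  2  2  3  4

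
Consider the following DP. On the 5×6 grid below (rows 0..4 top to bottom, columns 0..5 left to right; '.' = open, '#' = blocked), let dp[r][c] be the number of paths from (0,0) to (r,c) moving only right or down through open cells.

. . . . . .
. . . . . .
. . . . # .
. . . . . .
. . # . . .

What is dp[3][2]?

10

r\c   0   1   2   3   4   5
  0   1   1   1   1   1   1
  1   1   2   3   4   5   6
  2   1   3   6  10   0   6
  3   1   4  10  20  20  26
  4   1   5   0  20  40  66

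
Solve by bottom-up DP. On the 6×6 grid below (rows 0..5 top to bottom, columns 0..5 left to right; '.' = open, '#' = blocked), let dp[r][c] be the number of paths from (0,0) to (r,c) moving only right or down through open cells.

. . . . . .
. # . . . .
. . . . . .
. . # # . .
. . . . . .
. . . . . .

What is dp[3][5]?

18

r\c   0   1   2   3   4   5
  0   1   1   1   1   1   1
  1   1   0   1   2   3   4
  2   1   1   2   4   7  11
  3   1   2   0   0   7  18
  4   1   3   3   3  10  28
  5   1   4   7  10  20  48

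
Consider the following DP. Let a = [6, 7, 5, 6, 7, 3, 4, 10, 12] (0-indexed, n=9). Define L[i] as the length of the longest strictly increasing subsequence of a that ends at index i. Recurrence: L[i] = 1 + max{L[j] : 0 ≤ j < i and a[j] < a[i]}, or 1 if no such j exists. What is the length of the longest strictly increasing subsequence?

5

   i    0    1    2    3    4    5    6    7    8
a[i]    6    7    5    6    7    3    4   10   12
L[i]    1    2    1    2    3    1    2    4    5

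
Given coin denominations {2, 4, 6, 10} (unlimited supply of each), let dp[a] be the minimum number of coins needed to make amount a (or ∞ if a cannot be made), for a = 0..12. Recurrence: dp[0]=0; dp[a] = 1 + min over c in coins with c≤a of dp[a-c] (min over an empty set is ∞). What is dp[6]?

 a  0  1  2  3  4  5  6  7  8  9 10 11 12
dp  0  -  1  -  1  -  1  -  2  -  1  -  2
(- denotes ∞ / unreachable)

1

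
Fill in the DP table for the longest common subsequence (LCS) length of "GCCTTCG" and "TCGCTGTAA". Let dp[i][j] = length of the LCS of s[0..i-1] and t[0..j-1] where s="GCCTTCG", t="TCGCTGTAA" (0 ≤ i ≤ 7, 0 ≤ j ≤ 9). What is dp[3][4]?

   ''  T  C  G  C  T  G  T  A  A
''  0  0  0  0  0  0  0  0  0  0
 G  0  0  0  1  1  1  1  1  1  1
 C  0  0  1  1  2  2  2  2  2  2
 C  0  0  1  1  2  2  2  2  2  2
 T  0  1  1  1  2  3  3  3  3  3
 T  0  1  1  1  2  3  3  4  4  4
 C  0  1  2  2  2  3  3  4  4  4
 G  0  1  2  3  3  3  4  4  4  4

2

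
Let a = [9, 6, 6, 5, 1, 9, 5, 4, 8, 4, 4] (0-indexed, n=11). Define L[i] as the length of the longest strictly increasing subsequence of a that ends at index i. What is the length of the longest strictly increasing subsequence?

   i    0    1    2    3    4    5    6    7    8    9   10
a[i]    9    6    6    5    1    9    5    4    8    4    4
L[i]    1    1    1    1    1    2    2    2    3    2    2

3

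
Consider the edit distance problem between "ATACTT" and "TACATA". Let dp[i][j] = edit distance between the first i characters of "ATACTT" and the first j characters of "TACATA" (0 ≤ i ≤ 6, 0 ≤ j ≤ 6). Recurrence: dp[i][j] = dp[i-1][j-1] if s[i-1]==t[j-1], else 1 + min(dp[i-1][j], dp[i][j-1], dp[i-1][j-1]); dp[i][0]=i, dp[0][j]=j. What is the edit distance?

   ''  T  A  C  A  T  A
''  0  1  2  3  4  5  6
 A  1  1  1  2  3  4  5
 T  2  1  2  2  3  3  4
 A  3  2  1  2  2  3  3
 C  4  3  2  1  2  3  4
 T  5  4  3  2  2  2  3
 T  6  5  4  3  3  2  3

3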